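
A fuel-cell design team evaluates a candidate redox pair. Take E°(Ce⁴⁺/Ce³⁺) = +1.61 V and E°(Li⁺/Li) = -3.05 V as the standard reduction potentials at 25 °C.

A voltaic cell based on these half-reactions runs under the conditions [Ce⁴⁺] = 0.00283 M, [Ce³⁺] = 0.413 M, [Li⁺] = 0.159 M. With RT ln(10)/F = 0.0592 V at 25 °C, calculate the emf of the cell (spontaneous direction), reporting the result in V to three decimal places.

+4.579 V

Ce⁴⁺/Ce³⁺ is the cathode (higher E°), Li⁺/Li the anode: E°cell = +1.61 − (-3.05) = +4.66 V, n = 1.
Overall: Ce⁴⁺(aq) + Li(s) → Ce³⁺(aq) + Li⁺(aq)
Q = [Ce³⁺]·[Li⁺] / ([Ce⁴⁺]); log Q = 1.366.
E = E° − (0.0592/n) log Q = +4.66 − (0.0592/1)(1.366) = +4.579 V.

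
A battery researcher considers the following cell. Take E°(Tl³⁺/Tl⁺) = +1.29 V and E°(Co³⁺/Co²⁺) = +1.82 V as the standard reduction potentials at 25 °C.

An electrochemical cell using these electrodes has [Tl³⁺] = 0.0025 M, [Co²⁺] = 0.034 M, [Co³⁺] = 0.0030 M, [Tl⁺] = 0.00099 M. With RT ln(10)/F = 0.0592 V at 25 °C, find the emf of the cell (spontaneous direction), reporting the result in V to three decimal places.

+0.456 V

Co³⁺/Co²⁺ is the cathode (higher E°), Tl³⁺/Tl⁺ the anode: E°cell = +1.82 − (+1.29) = +0.53 V, n = 2.
Overall: 2 Co³⁺(aq) + Tl⁺(aq) → 2 Co²⁺(aq) + Tl³⁺(aq)
Q = [Co²⁺]^2·[Tl³⁺] / ([Co³⁺]^2·[Tl⁺]); log Q = 2.511.
E = E° − (0.0592/n) log Q = +0.53 − (0.0592/2)(2.511) = +0.456 V.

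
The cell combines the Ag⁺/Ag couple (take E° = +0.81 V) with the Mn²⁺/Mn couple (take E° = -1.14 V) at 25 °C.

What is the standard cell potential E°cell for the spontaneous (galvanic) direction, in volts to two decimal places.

+1.95 V

The Ag⁺/Ag couple has the higher reduction potential, so it is the cathode; Mn²⁺/Mn is oxidised at the anode.
E°cell = E°(cathode) − E°(anode) = (+0.81) − (-1.14) = +1.95 V.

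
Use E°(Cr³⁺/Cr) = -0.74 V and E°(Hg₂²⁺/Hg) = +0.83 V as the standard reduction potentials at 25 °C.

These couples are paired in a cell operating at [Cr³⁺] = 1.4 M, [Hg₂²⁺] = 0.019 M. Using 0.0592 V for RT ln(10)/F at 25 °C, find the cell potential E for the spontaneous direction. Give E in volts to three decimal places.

Hg₂²⁺/Hg is the cathode (higher E°), Cr³⁺/Cr the anode: E°cell = +0.83 − (-0.74) = +1.57 V, n = 6.
Overall: 3 Hg₂²⁺(aq) + 2 Cr(s) → 6 Hg(l) + 2 Cr³⁺(aq)
Q = [Cr³⁺]^2 / ([Hg₂²⁺]^3); log Q = 5.456.
E = E° − (0.0592/n) log Q = +1.57 − (0.0592/6)(5.456) = +1.516 V.

+1.516 V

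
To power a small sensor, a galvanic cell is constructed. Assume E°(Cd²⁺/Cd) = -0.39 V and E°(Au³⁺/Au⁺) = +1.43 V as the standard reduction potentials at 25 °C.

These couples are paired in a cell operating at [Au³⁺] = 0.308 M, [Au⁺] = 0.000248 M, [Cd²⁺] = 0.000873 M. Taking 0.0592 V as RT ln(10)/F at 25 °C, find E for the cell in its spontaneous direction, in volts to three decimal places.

Au³⁺/Au⁺ is the cathode (higher E°), Cd²⁺/Cd the anode: E°cell = +1.43 − (-0.39) = +1.82 V, n = 2.
Overall: Au³⁺(aq) + Cd(s) → Au⁺(aq) + Cd²⁺(aq)
Q = [Au⁺]·[Cd²⁺] / ([Au³⁺]); log Q = -6.153.
E = E° − (0.0592/n) log Q = +1.82 − (0.0592/2)(-6.153) = +2.002 V.

+2.002 V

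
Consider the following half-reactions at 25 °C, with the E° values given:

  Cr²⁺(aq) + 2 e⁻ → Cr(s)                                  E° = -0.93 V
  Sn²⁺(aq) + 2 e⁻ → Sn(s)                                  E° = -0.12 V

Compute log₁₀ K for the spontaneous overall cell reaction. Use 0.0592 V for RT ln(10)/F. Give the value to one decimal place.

Cathode: Sn²⁺/Sn; anode: Cr²⁺/Cr. E°cell = +0.81 V, n = 2.
log K = nE°cell / 0.0592 = (2)(+0.81) / 0.0592 = 27.4.

27.4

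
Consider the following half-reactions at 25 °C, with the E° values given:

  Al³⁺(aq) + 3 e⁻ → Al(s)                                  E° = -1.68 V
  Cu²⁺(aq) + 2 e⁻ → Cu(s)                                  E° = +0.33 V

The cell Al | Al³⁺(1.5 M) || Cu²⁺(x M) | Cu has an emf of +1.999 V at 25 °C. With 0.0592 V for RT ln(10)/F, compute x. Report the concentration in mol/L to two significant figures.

0.56 M

Cu²⁺/Cu is the cathode, Al³⁺/Al the anode: E°cell = +2.01 V, n = 6.
Overall reaction: 3 Cu²⁺(aq) + 2 Al(s) → 3 Cu(s) + 2 Al³⁺(aq); Q = [Al³⁺]^2/[Cu²⁺]^3.
From E = E° − (0.0592/n) log Q: log Q = (E° − E)·n/0.0592 = (+2.01 − (+1.999))·6/0.0592 = 1.1149.
So 3·log[Cu²⁺] = 2·log(1.5) − log Q = 0.3522 − (1.1149) = -0.7627; log[Cu²⁺] = -0.7627 / 3 = -0.2542; [Cu²⁺] = 10^(-0.2542) ≈ 0.56 M.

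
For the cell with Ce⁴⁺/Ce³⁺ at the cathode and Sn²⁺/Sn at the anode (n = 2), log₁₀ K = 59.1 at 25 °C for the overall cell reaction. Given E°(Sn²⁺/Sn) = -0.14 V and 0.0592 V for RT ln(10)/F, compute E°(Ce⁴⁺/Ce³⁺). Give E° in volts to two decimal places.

+1.61 V

E°cell = (0.0592/n)·log K = (0.0592/2)(59.1) = +1.749 V.
Since Ce⁴⁺/Ce³⁺ is the cathode and Sn²⁺/Sn the anode, E°cell = E°(Ce⁴⁺/Ce³⁺) − E°(Sn²⁺/Sn).
So E°(Ce⁴⁺/Ce³⁺) = E°cell + E°(Sn²⁺/Sn) = +1.749 + (-0.14) = +1.61 V.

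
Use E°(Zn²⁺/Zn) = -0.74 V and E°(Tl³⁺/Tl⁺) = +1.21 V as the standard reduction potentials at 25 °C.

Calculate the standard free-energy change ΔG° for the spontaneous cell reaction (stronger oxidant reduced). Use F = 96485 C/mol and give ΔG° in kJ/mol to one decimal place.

-376.3 kJ/mol

Tl³⁺/Tl⁺ (E° = +1.21 V) is the cathode; Zn²⁺/Zn (E° = -0.74 V) is the anode, so E°cell = +1.95 V.
Balancing electrons gives n = 2 (lcm of 2 and 2).
ΔG° = −nFE° = −(2)(96485)(+1.95) = -376,292 J = -376.3 kJ/mol.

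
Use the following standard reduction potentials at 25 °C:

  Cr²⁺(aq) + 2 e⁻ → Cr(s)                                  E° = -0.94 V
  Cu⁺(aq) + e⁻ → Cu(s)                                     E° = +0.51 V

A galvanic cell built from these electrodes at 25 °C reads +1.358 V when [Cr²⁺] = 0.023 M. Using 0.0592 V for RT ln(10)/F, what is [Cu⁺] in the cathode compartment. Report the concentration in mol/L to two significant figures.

0.0042 M

Cu⁺/Cu is the cathode, Cr²⁺/Cr the anode: E°cell = +1.45 V, n = 2.
Overall reaction: 2 Cu⁺(aq) + Cr(s) → 2 Cu(s) + Cr²⁺(aq); Q = [Cr²⁺]^1/[Cu⁺]^2.
From E = E° − (0.0592/n) log Q: log Q = (E° − E)·n/0.0592 = (+1.45 − (+1.358))·2/0.0592 = 3.1081.
So 2·log[Cu⁺] = 1·log(0.023) − log Q = -1.6383 − (3.1081) = -4.7464; log[Cu⁺] = -4.7464 / 2 = -2.3732; [Cu⁺] = 10^(-2.3732) ≈ 0.0042 M.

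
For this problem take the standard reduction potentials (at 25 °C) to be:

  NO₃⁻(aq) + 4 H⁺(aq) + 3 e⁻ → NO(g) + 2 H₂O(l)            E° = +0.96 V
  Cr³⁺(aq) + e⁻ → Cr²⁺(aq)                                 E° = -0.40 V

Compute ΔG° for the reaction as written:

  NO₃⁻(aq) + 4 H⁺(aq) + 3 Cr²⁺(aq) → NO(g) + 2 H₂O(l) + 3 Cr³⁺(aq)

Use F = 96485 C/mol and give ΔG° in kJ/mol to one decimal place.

-393.7 kJ/mol

As written, NO₃⁻/NO is reduced (cathode) and Cr³⁺/Cr²⁺ is oxidised (anode), so E°cell = (+0.96) − (-0.40) = +1.36 V.
Balancing electrons gives n = 3.
ΔG° = −nFE° = −(3)(96485)(+1.36) = -393,659 J = -393.7 kJ/mol.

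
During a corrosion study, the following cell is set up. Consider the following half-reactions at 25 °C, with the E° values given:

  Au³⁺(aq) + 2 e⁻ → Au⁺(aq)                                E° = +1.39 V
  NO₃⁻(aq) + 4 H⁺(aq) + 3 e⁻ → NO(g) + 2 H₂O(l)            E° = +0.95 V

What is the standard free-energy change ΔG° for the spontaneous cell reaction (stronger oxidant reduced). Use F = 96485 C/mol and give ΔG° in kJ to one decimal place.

-254.7 kJ

Au³⁺/Au⁺ (E° = +1.39 V) is the cathode; NO₃⁻/NO (E° = +0.95 V) is the anode, so E°cell = +0.44 V.
Balancing electrons gives n = 6 (lcm of 2 and 3).
ΔG° = −nFE° = −(6)(96485)(+0.44) = -254,720 J = -254.7 kJ.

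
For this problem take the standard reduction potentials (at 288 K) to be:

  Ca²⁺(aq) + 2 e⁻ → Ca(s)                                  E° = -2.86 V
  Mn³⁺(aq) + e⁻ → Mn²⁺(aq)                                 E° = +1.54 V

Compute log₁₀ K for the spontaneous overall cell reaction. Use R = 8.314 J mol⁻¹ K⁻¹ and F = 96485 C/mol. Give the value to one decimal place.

Cathode: Mn³⁺/Mn²⁺; anode: Ca²⁺/Ca. E°cell = (+1.54) − (-2.86) = +4.40 V, with n = 2.
ΔG° = −nFE° = −RT ln K, so ln K = nFE°/(RT) = (2)(96485)(+4.40) / ((8.314)(288)) = 354.601.
log₁₀ K = 354.601 / ln 10 = 154.0.

154.0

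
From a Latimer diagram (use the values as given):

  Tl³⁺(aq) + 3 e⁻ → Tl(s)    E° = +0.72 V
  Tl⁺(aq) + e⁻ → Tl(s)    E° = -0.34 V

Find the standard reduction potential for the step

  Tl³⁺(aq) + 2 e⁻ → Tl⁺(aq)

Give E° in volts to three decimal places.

+1.250 V

Sequential free energies add, so n₃E°₃ = n₁E°₁ + n₂E°₂.
With n₃ = 3, and the known step contributing 1×(-0.34) V, the unknown satisfies 2·E° = 3×(+0.72) − 1×(-0.34) = +2.500.
E° = +2.500 / 2 = +1.250 V.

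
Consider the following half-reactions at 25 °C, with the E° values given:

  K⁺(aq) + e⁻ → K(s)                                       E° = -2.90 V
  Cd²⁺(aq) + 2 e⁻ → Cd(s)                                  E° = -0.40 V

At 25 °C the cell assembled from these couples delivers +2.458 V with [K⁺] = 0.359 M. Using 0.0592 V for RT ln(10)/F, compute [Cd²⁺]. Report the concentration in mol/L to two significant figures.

Cd²⁺/Cd is the cathode, K⁺/K the anode: E°cell = +2.50 V, n = 2.
Overall reaction: Cd²⁺(aq) + 2 K(s) → Cd(s) + 2 K⁺(aq); Q = [K⁺]^2/[Cd²⁺]^1.
From E = E° − (0.0592/n) log Q: log Q = (E° − E)·n/0.0592 = (+2.50 − (+2.458))·2/0.0592 = 1.4189.
So 1·log[Cd²⁺] = 2·log(0.359) − log Q = -0.8898 − (1.4189) = -2.3087; [Cd²⁺] = 10^(-2.3087) ≈ 0.0049 M.

0.0049 M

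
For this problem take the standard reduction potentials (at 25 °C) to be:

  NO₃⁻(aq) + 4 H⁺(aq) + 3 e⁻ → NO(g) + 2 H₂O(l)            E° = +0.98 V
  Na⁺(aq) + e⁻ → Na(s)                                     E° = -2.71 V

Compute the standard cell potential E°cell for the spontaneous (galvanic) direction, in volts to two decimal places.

+3.69 V

The NO₃⁻/NO couple has the higher reduction potential, so it is the cathode; Na⁺/Na is oxidised at the anode.
E°cell = E°(cathode) − E°(anode) = (+0.98) − (-2.71) = +3.69 V.
Since E°cell > 0, the reaction is spontaneous under standard conditions.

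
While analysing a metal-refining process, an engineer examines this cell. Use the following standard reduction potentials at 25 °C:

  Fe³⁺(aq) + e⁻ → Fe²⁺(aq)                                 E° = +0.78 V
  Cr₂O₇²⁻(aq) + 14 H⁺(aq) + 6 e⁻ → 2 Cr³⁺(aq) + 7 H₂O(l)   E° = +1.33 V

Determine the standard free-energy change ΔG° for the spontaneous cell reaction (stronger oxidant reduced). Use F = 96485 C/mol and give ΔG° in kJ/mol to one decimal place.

-318.4 kJ/mol

Cr₂O₇²⁻/Cr³⁺ (E° = +1.33 V) is the cathode; Fe³⁺/Fe²⁺ (E° = +0.78 V) is the anode, so E°cell = +0.55 V.
Balancing electrons gives n = 6 (lcm of 6 and 1).
ΔG° = −nFE° = −(6)(96485)(+0.55) = -318,400 J = -318.4 kJ/mol.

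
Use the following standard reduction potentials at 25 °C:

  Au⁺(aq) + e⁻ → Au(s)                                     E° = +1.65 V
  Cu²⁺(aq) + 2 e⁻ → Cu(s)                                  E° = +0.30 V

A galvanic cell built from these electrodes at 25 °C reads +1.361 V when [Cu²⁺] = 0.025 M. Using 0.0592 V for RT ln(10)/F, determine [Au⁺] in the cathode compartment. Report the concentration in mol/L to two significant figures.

0.24 M

Au⁺/Au is the cathode, Cu²⁺/Cu the anode: E°cell = +1.35 V, n = 2.
Overall reaction: 2 Au⁺(aq) + Cu(s) → 2 Au(s) + Cu²⁺(aq); Q = [Cu²⁺]^1/[Au⁺]^2.
From E = E° − (0.0592/n) log Q: log Q = (E° − E)·n/0.0592 = (+1.35 − (+1.361))·2/0.0592 = -0.3716.
So 2·log[Au⁺] = 1·log(0.025) − log Q = -1.6021 − (-0.3716) = -1.2305; log[Au⁺] = -1.2305 / 2 = -0.6152; [Au⁺] = 10^(-0.6152) ≈ 0.24 M.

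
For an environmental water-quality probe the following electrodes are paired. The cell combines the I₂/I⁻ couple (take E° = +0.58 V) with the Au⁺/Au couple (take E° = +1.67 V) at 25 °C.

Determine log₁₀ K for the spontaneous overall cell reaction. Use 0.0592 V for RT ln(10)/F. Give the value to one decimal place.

Cathode: Au⁺/Au; anode: I₂/I⁻. E°cell = +1.09 V, n = 2.
log K = nE°cell / 0.0592 = (2)(+1.09) / 0.0592 = 36.8.

36.8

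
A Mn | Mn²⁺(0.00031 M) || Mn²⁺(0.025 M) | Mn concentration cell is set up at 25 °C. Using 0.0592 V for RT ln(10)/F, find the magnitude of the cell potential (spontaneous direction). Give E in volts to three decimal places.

For a concentration cell E°cell = 0. The 0.025 M side is the cathode (reduction is favoured where [Mn²⁺] is higher).
With n = 2, E = −(0.0592/2) log([Mn²⁺]ₐₙ/[Mn²⁺]꜀ₐₜ) = −(0.0592/2) log(0.00031/0.025) = −(0.0592/2)(-1.907) = +0.056 V.

+0.056 V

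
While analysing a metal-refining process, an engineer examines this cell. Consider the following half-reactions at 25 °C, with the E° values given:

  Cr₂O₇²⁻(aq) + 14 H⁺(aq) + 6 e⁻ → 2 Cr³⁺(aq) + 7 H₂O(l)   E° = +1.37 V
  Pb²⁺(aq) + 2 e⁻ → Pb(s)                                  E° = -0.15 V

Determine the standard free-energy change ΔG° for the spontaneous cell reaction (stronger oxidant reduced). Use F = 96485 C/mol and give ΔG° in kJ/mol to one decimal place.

-879.9 kJ/mol

Cr₂O₇²⁻/Cr³⁺ (E° = +1.37 V) is the cathode; Pb²⁺/Pb (E° = -0.15 V) is the anode, so E°cell = +1.52 V.
Balancing electrons gives n = 6 (lcm of 6 and 2).
ΔG° = −nFE° = −(6)(96485)(+1.52) = -879,943 J = -879.9 kJ/mol.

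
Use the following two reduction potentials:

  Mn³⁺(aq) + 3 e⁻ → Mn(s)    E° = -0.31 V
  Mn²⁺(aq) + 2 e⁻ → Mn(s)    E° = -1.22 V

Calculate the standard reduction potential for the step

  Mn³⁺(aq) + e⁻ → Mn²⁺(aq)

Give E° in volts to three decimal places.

Sequential free energies add, so n₃E°₃ = n₁E°₁ + n₂E°₂.
With n₃ = 3, and the known step contributing 2×(-1.22) V, the unknown satisfies 1·E° = 3×(-0.31) − 2×(-1.22) = +1.510.
E° = +1.510 / 1 = +1.510 V.

+1.510 V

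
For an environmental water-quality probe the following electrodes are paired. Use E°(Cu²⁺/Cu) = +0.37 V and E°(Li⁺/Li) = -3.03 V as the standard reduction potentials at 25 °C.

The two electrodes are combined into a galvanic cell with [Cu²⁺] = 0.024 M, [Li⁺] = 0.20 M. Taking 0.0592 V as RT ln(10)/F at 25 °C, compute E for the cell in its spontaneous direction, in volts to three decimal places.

+3.393 V

Cu²⁺/Cu is the cathode (higher E°), Li⁺/Li the anode: E°cell = +0.37 − (-3.03) = +3.40 V, n = 2.
Overall: Cu²⁺(aq) + 2 Li(s) → Cu(s) + 2 Li⁺(aq)
Q = [Li⁺]^2 / ([Cu²⁺]); log Q = 0.222.
E = E° − (0.0592/n) log Q = +3.40 − (0.0592/2)(0.222) = +3.393 V.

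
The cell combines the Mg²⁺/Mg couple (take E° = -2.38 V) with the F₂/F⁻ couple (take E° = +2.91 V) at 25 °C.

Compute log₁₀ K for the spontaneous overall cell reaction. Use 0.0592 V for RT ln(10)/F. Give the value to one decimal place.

178.7

Cathode: F₂/F⁻; anode: Mg²⁺/Mg. E°cell = +5.29 V, n = 2.
log K = nE°cell / 0.0592 = (2)(+5.29) / 0.0592 = 178.7.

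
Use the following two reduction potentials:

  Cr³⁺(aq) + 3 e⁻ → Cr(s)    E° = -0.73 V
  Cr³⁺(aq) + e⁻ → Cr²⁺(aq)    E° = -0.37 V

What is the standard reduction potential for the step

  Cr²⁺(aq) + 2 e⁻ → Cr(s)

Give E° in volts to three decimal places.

Sequential free energies add, so n₃E°₃ = n₁E°₁ + n₂E°₂.
With n₃ = 3, and the known step contributing 1×(-0.37) V, the unknown satisfies 2·E° = 3×(-0.73) − 1×(-0.37) = -1.820.
E° = -1.820 / 2 = -0.910 V.

-0.910 V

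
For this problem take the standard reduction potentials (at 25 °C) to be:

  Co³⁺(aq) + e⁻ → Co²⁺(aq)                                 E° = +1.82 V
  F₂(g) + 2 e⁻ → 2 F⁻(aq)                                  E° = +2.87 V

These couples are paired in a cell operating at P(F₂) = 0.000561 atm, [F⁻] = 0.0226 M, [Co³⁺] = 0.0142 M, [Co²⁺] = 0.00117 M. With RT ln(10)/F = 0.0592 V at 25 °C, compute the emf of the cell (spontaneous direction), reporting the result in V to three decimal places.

+0.987 V

F₂/F⁻ is the cathode (higher E°), Co³⁺/Co²⁺ the anode: E°cell = +2.87 − (+1.82) = +1.05 V, n = 2.
Overall: F₂(g) + 2 Co²⁺(aq) → 2 F⁻(aq) + 2 Co³⁺(aq)
Q = [F⁻]^2·[Co³⁺]^2 / (P(F₂)·[Co²⁺]^2); log Q = 2.127.
E = E° − (0.0592/n) log Q = +1.05 − (0.0592/2)(2.127) = +0.987 V.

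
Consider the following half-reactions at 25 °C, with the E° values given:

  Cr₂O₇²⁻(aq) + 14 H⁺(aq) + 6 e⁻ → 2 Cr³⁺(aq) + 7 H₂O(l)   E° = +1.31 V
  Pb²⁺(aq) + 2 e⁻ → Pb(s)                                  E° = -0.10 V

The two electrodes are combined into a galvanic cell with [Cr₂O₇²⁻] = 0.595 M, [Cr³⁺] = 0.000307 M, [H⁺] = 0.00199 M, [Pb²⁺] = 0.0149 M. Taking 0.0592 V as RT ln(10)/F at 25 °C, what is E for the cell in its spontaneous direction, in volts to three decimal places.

Cr₂O₇²⁻/Cr³⁺ is the cathode (higher E°), Pb²⁺/Pb the anode: E°cell = +1.31 − (-0.10) = +1.41 V, n = 6.
Overall: Cr₂O₇²⁻(aq) + 14 H⁺(aq) + 3 Pb(s) → 2 Cr³⁺(aq) + 7 H₂O(l) + 3 Pb²⁺(aq)
Q = [Cr³⁺]^2·[Pb²⁺]^3 / ([Cr₂O₇²⁻]·[H⁺]^14); log Q = 25.535.
E = E° − (0.0592/n) log Q = +1.41 − (0.0592/6)(25.535) = +1.158 V.

+1.158 V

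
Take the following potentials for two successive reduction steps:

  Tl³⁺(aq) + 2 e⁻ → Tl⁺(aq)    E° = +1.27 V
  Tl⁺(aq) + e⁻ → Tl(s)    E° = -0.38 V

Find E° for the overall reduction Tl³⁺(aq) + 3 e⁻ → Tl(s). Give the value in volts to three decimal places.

+0.720 V

Adding the free-energy changes (−nFE°) of the two steps gives −n₃FE°₃ = −n₁FE°₁ − n₂FE°₂.
E°₃ = (2×+1.27 + 1×-0.38) / 3 = (+2.160) / 3 = +0.720 V.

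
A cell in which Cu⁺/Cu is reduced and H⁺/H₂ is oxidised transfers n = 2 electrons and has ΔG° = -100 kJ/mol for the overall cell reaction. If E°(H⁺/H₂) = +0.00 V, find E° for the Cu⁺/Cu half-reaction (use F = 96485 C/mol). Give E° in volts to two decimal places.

+0.52 V

E°cell = −ΔG°/(nF) = −(-100×10³)/((2)(96485)) = +0.518 V.
Since Cu⁺/Cu is the cathode and H⁺/H₂ the anode, E°cell = E°(Cu⁺/Cu) − E°(H⁺/H₂).
So E°(Cu⁺/Cu) = E°cell + E°(H⁺/H₂) = +0.518 + (+0.00) = +0.52 V.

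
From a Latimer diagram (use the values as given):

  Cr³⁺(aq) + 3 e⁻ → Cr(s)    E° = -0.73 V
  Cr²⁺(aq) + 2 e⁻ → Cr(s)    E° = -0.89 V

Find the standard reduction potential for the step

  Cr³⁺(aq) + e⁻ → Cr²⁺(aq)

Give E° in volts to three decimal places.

-0.410 V

Sequential free energies add, so n₃E°₃ = n₁E°₁ + n₂E°₂.
With n₃ = 3, and the known step contributing 2×(-0.89) V, the unknown satisfies 1·E° = 3×(-0.73) − 2×(-0.89) = -0.410.
E° = -0.410 / 1 = -0.410 V.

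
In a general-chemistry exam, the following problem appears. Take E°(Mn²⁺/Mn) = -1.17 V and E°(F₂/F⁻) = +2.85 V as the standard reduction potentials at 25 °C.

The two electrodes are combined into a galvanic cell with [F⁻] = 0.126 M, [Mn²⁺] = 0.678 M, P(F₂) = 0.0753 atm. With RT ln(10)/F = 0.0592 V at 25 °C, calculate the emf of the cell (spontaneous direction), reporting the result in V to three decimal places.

F₂/F⁻ is the cathode (higher E°), Mn²⁺/Mn the anode: E°cell = +2.85 − (-1.17) = +4.02 V, n = 2.
Overall: F₂(g) + Mn(s) → 2 F⁻(aq) + Mn²⁺(aq)
Q = [F⁻]^2·[Mn²⁺] / (P(F₂)); log Q = -0.845.
E = E° − (0.0592/n) log Q = +4.02 − (0.0592/2)(-0.845) = +4.045 V.

+4.045 V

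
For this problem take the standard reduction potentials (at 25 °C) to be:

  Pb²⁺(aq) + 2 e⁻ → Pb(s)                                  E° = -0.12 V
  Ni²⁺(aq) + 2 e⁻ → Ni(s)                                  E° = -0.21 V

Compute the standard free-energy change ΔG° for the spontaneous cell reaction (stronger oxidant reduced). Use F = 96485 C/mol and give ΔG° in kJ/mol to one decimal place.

Pb²⁺/Pb (E° = -0.12 V) is the cathode; Ni²⁺/Ni (E° = -0.21 V) is the anode, so E°cell = +0.09 V.
Balancing electrons gives n = 2 (lcm of 2 and 2).
ΔG° = −nFE° = −(2)(96485)(+0.09) = -17,367 J = -17.4 kJ/mol.

-17.4 kJ/mol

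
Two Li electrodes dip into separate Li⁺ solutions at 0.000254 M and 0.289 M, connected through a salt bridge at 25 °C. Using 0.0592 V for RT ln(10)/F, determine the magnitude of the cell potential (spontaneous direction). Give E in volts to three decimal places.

For a concentration cell E°cell = 0. The 0.289 M side is the cathode (reduction is favoured where [Li⁺] is higher).
With n = 1, E = −(0.0592/1) log([Li⁺]ₐₙ/[Li⁺]꜀ₐₜ) = −(0.0592/1) log(0.000254/0.289) = −(0.0592/1)(-3.056) = +0.181 V.

+0.181 V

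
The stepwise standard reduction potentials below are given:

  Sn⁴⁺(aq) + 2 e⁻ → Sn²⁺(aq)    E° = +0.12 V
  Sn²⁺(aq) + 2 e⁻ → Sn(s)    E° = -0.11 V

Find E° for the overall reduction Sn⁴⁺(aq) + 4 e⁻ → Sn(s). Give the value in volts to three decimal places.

Adding the free-energy changes (−nFE°) of the two steps gives −n₃FE°₃ = −n₁FE°₁ − n₂FE°₂.
E°₃ = (2×+0.12 + 2×-0.11) / 4 = (+0.020) / 4 = +0.005 V.

+0.005 V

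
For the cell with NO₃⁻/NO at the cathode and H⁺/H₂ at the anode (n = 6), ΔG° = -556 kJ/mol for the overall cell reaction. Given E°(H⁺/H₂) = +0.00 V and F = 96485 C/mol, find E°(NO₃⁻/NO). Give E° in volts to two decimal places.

E°cell = −ΔG°/(nF) = −(-556×10³)/((6)(96485)) = +0.960 V.
Since NO₃⁻/NO is the cathode and H⁺/H₂ the anode, E°cell = E°(NO₃⁻/NO) − E°(H⁺/H₂).
So E°(NO₃⁻/NO) = E°cell + E°(H⁺/H₂) = +0.960 + (+0.00) = +0.96 V.

+0.96 V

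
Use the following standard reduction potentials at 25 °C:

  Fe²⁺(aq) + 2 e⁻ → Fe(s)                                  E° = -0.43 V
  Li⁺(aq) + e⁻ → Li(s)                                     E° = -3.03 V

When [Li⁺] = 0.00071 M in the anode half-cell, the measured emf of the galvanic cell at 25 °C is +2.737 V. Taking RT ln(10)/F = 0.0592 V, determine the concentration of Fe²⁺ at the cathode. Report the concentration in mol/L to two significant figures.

Fe²⁺/Fe is the cathode, Li⁺/Li the anode: E°cell = +2.60 V, n = 2.
Overall reaction: Fe²⁺(aq) + 2 Li(s) → Fe(s) + 2 Li⁺(aq); Q = [Li⁺]^2/[Fe²⁺]^1.
From E = E° − (0.0592/n) log Q: log Q = (E° − E)·n/0.0592 = (+2.60 − (+2.737))·2/0.0592 = -4.6284.
So 1·log[Fe²⁺] = 2·log(0.00071) − log Q = -6.2975 − (-4.6284) = -1.6691; [Fe²⁺] = 10^(-1.6691) ≈ 0.021 M.

0.021 M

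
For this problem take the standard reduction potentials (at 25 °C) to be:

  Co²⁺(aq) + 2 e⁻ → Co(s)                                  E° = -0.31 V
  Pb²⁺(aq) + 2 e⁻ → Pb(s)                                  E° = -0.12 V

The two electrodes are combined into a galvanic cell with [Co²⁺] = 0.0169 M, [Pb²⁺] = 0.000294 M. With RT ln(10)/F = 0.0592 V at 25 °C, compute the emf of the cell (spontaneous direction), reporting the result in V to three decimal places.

+0.138 V

Pb²⁺/Pb is the cathode (higher E°), Co²⁺/Co the anode: E°cell = -0.12 − (-0.31) = +0.19 V, n = 2.
Overall: Pb²⁺(aq) + Co(s) → Pb(s) + Co²⁺(aq)
Q = [Co²⁺] / ([Pb²⁺]); log Q = 1.760.
E = E° − (0.0592/n) log Q = +0.19 − (0.0592/2)(1.760) = +0.138 V.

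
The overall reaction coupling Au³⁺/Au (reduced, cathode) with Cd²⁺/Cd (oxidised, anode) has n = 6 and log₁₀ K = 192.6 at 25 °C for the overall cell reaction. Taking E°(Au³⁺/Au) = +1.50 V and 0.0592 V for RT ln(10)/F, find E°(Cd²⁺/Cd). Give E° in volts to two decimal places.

-0.40 V

E°cell = (0.0592/n)·log K = (0.0592/6)(192.6) = +1.900 V.
Since Au³⁺/Au is the cathode and Cd²⁺/Cd the anode, E°cell = E°(Au³⁺/Au) − E°(Cd²⁺/Cd).
So E°(Cd²⁺/Cd) = E°(Au³⁺/Au) − E°cell = (+1.50) − (+1.900) = -0.40 V.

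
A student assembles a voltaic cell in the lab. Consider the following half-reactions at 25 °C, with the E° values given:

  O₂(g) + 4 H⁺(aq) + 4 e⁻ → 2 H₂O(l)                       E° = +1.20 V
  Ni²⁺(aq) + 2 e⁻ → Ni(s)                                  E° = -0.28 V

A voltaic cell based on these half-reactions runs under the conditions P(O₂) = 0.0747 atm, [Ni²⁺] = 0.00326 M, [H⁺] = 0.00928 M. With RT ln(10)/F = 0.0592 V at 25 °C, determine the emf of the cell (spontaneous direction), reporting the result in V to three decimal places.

+1.417 V

O₂/H₂O is the cathode (higher E°), Ni²⁺/Ni the anode: E°cell = +1.20 − (-0.28) = +1.48 V, n = 4.
Overall: O₂(g) + 4 H⁺(aq) + 2 Ni(s) → 2 H₂O(l) + 2 Ni²⁺(aq)
Q = [Ni²⁺]^2 / (P(O₂)·[H⁺]^4); log Q = 4.283.
E = E° − (0.0592/n) log Q = +1.48 − (0.0592/4)(4.283) = +1.417 V.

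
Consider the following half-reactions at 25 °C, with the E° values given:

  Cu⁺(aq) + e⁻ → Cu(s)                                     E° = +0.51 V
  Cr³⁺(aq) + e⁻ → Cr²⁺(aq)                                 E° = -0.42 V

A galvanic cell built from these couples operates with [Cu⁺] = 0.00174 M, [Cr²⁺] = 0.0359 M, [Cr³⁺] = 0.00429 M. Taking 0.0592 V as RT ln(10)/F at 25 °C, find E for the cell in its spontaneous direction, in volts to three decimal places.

+0.821 V

Cu⁺/Cu is the cathode (higher E°), Cr³⁺/Cr²⁺ the anode: E°cell = +0.51 − (-0.42) = +0.93 V, n = 1.
Overall: Cu⁺(aq) + Cr²⁺(aq) → Cu(s) + Cr³⁺(aq)
Q = [Cr³⁺] / ([Cu⁺]·[Cr²⁺]); log Q = 1.837.
E = E° − (0.0592/n) log Q = +0.93 − (0.0592/1)(1.837) = +0.821 V.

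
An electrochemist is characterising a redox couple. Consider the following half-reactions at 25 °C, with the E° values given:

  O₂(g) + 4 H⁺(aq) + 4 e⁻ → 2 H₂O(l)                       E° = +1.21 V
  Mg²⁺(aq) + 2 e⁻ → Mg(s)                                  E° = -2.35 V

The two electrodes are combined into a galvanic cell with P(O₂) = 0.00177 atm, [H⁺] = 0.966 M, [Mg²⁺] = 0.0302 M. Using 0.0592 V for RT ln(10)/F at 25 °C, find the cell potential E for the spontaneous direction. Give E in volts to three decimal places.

+3.563 V

O₂/H₂O is the cathode (higher E°), Mg²⁺/Mg the anode: E°cell = +1.21 − (-2.35) = +3.56 V, n = 4.
Overall: O₂(g) + 4 H⁺(aq) + 2 Mg(s) → 2 H₂O(l) + 2 Mg²⁺(aq)
Q = [Mg²⁺]^2 / (P(O₂)·[H⁺]^4); log Q = -0.228.
E = E° − (0.0592/n) log Q = +3.56 − (0.0592/4)(-0.228) = +3.563 V.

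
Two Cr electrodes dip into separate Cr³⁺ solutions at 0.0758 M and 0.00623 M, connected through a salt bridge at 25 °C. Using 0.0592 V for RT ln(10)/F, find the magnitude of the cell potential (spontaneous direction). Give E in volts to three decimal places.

For a concentration cell E°cell = 0. The 0.0758 M side is the cathode (reduction is favoured where [Cr³⁺] is higher).
With n = 3, E = −(0.0592/3) log([Cr³⁺]ₐₙ/[Cr³⁺]꜀ₐₜ) = −(0.0592/3) log(0.00623/0.0758) = −(0.0592/3)(-1.085) = +0.021 V.

+0.021 V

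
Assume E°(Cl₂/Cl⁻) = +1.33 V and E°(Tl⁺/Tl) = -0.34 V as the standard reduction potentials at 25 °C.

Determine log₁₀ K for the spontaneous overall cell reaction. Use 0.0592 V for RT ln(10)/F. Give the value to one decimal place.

56.4

Cathode: Cl₂/Cl⁻; anode: Tl⁺/Tl. E°cell = +1.67 V, n = 2.
log K = nE°cell / 0.0592 = (2)(+1.67) / 0.0592 = 56.4.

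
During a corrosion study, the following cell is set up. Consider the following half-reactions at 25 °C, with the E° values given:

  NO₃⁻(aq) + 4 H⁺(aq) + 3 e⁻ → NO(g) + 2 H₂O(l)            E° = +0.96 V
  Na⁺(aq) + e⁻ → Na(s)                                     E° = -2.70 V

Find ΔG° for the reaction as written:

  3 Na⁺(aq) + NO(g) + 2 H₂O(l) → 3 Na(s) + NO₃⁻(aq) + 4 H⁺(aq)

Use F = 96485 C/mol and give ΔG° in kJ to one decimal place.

+1059.4 kJ

As written, Na⁺/Na is reduced (cathode) and NO₃⁻/NO is oxidised (anode), so E°cell = (-2.70) − (+0.96) = -3.66 V.
Balancing electrons gives n = 3.
ΔG° = −nFE° = −(3)(96485)(-3.66) = 1,059,405 J = +1059.4 kJ.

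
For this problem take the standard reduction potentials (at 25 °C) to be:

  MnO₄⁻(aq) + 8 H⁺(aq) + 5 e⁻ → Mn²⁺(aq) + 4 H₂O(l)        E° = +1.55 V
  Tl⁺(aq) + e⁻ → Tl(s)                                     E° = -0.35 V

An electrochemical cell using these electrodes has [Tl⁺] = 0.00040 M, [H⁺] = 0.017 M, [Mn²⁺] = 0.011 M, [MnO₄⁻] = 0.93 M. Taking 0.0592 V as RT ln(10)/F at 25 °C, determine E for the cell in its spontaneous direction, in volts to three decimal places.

+1.956 V

MnO₄⁻/Mn²⁺ is the cathode (higher E°), Tl⁺/Tl the anode: E°cell = +1.55 − (-0.35) = +1.90 V, n = 5.
Overall: MnO₄⁻(aq) + 8 H⁺(aq) + 5 Tl(s) → Mn²⁺(aq) + 4 H₂O(l) + 5 Tl⁺(aq)
Q = [Mn²⁺]·[Tl⁺]^5 / ([MnO₄⁻]·[H⁺]^8); log Q = -4.760.
E = E° − (0.0592/n) log Q = +1.90 − (0.0592/5)(-4.760) = +1.956 V.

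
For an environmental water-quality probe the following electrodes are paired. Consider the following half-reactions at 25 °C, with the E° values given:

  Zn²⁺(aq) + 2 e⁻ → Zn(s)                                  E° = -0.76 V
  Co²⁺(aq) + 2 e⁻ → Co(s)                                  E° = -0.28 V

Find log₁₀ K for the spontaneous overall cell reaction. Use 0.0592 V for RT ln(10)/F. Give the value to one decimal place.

Cathode: Co²⁺/Co; anode: Zn²⁺/Zn. E°cell = +0.48 V, n = 2.
log K = nE°cell / 0.0592 = (2)(+0.48) / 0.0592 = 16.2.

16.2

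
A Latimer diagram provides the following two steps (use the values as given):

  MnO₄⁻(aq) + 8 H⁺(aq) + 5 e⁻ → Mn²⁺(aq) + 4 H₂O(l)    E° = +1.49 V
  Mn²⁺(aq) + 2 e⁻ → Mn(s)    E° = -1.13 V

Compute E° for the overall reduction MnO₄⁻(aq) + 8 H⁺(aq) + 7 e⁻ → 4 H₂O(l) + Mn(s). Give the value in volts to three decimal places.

Standard free energies of sequential steps add: ΔG°₃ = ΔG°₁ + ΔG°₂, so n₃E°₃ = n₁E°₁ + n₂E°₂.
E°₃ = (5×+1.49 + 2×-1.13) / 7 = (+5.190) / 7 = +0.741 V.

+0.741 V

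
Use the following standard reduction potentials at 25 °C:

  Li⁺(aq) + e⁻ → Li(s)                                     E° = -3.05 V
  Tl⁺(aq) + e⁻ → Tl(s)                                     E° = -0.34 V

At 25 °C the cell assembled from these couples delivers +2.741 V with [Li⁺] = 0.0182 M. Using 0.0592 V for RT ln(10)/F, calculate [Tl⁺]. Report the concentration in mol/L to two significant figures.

Tl⁺/Tl is the cathode, Li⁺/Li the anode: E°cell = +2.71 V, n = 1.
Overall reaction: Tl⁺(aq) + Li(s) → Tl(s) + Li⁺(aq); Q = [Li⁺]^1/[Tl⁺]^1.
From E = E° − (0.0592/n) log Q: log Q = (E° − E)·n/0.0592 = (+2.71 − (+2.741))·1/0.0592 = -0.5236.
So 1·log[Tl⁺] = 1·log(0.0182) − log Q = -1.7399 − (-0.5236) = -1.2163; [Tl⁺] = 10^(-1.2163) ≈ 0.061 M.

0.061 M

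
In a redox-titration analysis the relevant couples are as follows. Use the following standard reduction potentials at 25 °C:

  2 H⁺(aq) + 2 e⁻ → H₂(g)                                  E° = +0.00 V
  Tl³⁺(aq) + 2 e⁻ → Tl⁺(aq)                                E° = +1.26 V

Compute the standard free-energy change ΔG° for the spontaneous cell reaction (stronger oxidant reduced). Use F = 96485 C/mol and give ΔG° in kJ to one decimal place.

Tl³⁺/Tl⁺ (E° = +1.26 V) is the cathode; H⁺/H₂ (E° = +0.00 V) is the anode, so E°cell = +1.26 V.
Balancing electrons gives n = 2 (lcm of 2 and 2).
ΔG° = −nFE° = −(2)(96485)(+1.26) = -243,142 J = -243.1 kJ.

-243.1 kJ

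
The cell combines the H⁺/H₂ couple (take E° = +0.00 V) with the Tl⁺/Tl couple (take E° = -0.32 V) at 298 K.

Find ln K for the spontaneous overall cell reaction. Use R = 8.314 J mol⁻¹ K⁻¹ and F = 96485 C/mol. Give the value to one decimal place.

24.9

Cathode: H⁺/H₂; anode: Tl⁺/Tl. E°cell = (+0.00) − (-0.32) = +0.32 V, with n = 2.
ΔG° = −nFE° = −RT ln K, so ln K = nFE°/(RT) = (2)(96485)(+0.32) / ((8.314)(298)) = 24.924.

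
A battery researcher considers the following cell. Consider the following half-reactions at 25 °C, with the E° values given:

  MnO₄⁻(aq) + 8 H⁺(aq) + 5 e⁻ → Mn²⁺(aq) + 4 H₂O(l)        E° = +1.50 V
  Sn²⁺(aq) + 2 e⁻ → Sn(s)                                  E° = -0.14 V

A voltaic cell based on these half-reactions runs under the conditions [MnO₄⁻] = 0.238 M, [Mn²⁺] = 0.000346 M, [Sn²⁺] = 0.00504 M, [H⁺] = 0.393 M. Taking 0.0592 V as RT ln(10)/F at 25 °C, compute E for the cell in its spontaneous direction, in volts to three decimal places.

MnO₄⁻/Mn²⁺ is the cathode (higher E°), Sn²⁺/Sn the anode: E°cell = +1.50 − (-0.14) = +1.64 V, n = 10.
Overall: 2 MnO₄⁻(aq) + 16 H⁺(aq) + 5 Sn(s) → 2 Mn²⁺(aq) + 8 H₂O(l) + 5 Sn²⁺(aq)
Q = [Mn²⁺]^2·[Sn²⁺]^5 / ([MnO₄⁻]^2·[H⁺]^16); log Q = -10.673.
E = E° − (0.0592/n) log Q = +1.64 − (0.0592/10)(-10.673) = +1.703 V.

+1.703 V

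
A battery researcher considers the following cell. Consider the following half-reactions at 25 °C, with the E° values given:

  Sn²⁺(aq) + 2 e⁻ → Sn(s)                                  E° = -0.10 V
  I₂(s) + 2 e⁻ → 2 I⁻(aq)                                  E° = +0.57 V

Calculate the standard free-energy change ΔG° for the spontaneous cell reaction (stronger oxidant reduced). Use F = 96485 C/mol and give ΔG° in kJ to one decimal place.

I₂/I⁻ (E° = +0.57 V) is the cathode; Sn²⁺/Sn (E° = -0.10 V) is the anode, so E°cell = +0.67 V.
Balancing electrons gives n = 2 (lcm of 2 and 2).
ΔG° = −nFE° = −(2)(96485)(+0.67) = -129,290 J = -129.3 kJ.

-129.3 kJ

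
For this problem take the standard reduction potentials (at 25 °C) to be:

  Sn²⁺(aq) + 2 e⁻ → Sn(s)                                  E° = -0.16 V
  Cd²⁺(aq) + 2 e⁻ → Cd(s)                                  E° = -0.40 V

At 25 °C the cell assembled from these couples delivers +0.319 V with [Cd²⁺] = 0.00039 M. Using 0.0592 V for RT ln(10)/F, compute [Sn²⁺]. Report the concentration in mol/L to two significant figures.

0.18 M

Sn²⁺/Sn is the cathode, Cd²⁺/Cd the anode: E°cell = +0.24 V, n = 2.
Overall reaction: Sn²⁺(aq) + Cd(s) → Sn(s) + Cd²⁺(aq); Q = [Cd²⁺]^1/[Sn²⁺]^1.
From E = E° − (0.0592/n) log Q: log Q = (E° − E)·n/0.0592 = (+0.24 − (+0.319))·2/0.0592 = -2.6689.
So 1·log[Sn²⁺] = 1·log(0.00039) − log Q = -3.4089 − (-2.6689) = -0.7400; [Sn²⁺] = 10^(-0.7400) ≈ 0.18 M.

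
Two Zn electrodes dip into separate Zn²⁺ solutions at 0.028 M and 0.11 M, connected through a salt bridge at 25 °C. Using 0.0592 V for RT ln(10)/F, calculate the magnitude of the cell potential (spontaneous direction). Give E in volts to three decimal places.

For a concentration cell E°cell = 0. The 0.11 M side is the cathode (reduction is favoured where [Zn²⁺] is higher).
With n = 2, E = −(0.0592/2) log([Zn²⁺]ₐₙ/[Zn²⁺]꜀ₐₜ) = −(0.0592/2) log(0.028/0.11) = −(0.0592/2)(-0.594) = +0.018 V.

+0.018 V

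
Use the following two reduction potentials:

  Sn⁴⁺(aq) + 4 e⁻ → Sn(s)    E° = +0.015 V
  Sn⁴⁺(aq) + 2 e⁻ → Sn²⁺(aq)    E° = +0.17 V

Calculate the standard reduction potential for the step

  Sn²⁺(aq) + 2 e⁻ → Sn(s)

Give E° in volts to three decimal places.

-0.140 V

Sequential free energies add, so n₃E°₃ = n₁E°₁ + n₂E°₂.
With n₃ = 4, and the known step contributing 2×(+0.17) V, the unknown satisfies 2·E° = 4×(+0.015) − 2×(+0.17) = -0.280.
E° = -0.280 / 2 = -0.140 V.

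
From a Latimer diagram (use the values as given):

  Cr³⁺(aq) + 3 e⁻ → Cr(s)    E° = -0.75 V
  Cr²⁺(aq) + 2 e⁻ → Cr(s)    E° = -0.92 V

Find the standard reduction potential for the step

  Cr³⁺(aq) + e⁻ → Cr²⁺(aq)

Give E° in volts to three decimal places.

Sequential free energies add, so n₃E°₃ = n₁E°₁ + n₂E°₂.
With n₃ = 3, and the known step contributing 2×(-0.92) V, the unknown satisfies 1·E° = 3×(-0.75) − 2×(-0.92) = -0.410.
E° = -0.410 / 1 = -0.410 V.

-0.410 V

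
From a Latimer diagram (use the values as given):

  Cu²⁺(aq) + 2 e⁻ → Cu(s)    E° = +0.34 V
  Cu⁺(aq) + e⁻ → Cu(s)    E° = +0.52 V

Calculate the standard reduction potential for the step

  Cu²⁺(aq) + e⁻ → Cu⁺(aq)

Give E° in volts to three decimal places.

Sequential free energies add, so n₃E°₃ = n₁E°₁ + n₂E°₂.
With n₃ = 2, and the known step contributing 1×(+0.52) V, the unknown satisfies 1·E° = 2×(+0.34) − 1×(+0.52) = +0.160.
E° = +0.160 / 1 = +0.160 V.

+0.160 V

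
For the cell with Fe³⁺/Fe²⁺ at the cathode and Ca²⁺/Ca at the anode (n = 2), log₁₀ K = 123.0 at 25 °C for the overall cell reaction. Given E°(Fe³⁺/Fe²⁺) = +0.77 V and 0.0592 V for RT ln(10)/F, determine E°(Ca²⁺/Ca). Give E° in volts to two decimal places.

-2.87 V

E°cell = (0.0592/n)·log K = (0.0592/2)(123.0) = +3.641 V.
Since Fe³⁺/Fe²⁺ is the cathode and Ca²⁺/Ca the anode, E°cell = E°(Fe³⁺/Fe²⁺) − E°(Ca²⁺/Ca).
So E°(Ca²⁺/Ca) = E°(Fe³⁺/Fe²⁺) − E°cell = (+0.77) − (+3.641) = -2.87 V.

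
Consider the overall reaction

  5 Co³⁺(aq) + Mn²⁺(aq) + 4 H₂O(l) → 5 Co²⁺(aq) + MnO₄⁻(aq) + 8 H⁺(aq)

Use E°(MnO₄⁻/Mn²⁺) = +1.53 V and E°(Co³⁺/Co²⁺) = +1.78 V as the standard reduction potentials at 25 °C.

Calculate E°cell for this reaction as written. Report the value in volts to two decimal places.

+0.25 V

The Co³⁺/Co²⁺ couple has the higher reduction potential, so it is the cathode; MnO₄⁻/Mn²⁺ is oxidised at the anode.
E°cell = E°(cathode) − E°(anode) = (+1.78) − (+1.53) = +0.25 V.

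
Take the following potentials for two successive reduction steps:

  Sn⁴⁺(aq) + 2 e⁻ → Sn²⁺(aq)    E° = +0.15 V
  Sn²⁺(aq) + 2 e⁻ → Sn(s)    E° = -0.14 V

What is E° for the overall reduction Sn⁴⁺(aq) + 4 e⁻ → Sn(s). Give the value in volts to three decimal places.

Adding the free-energy changes (−nFE°) of the two steps gives −n₃FE°₃ = −n₁FE°₁ − n₂FE°₂.
E°₃ = (2×+0.15 + 2×-0.14) / 4 = (+0.020) / 4 = +0.005 V.

+0.005 V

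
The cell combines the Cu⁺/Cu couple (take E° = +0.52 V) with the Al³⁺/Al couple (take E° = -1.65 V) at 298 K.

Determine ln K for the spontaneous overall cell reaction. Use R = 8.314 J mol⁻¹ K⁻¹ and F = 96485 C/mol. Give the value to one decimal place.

253.5

Cathode: Cu⁺/Cu; anode: Al³⁺/Al. E°cell = (+0.52) − (-1.65) = +2.17 V, with n = 3.
ΔG° = −nFE° = −RT ln K, so ln K = nFE°/(RT) = (3)(96485)(+2.17) / ((8.314)(298)) = 253.521.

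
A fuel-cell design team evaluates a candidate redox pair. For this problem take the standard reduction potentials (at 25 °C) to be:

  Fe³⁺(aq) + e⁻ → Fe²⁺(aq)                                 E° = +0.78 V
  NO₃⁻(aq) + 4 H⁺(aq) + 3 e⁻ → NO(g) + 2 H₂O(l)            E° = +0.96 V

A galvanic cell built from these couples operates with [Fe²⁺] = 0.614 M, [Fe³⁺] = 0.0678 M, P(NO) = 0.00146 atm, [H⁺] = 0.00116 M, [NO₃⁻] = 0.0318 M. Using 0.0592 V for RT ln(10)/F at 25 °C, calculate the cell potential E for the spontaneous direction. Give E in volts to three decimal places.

NO₃⁻/NO is the cathode (higher E°), Fe³⁺/Fe²⁺ the anode: E°cell = +0.96 − (+0.78) = +0.18 V, n = 3.
Overall: NO₃⁻(aq) + 4 H⁺(aq) + 3 Fe²⁺(aq) → NO(g) + 2 H₂O(l) + 3 Fe³⁺(aq)
Q = P(NO)·[Fe³⁺]^3 / ([NO₃⁻]·[H⁺]^4·[Fe²⁺]^3); log Q = 7.533.
E = E° − (0.0592/n) log Q = +0.18 − (0.0592/3)(7.533) = +0.031 V.

+0.031 V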